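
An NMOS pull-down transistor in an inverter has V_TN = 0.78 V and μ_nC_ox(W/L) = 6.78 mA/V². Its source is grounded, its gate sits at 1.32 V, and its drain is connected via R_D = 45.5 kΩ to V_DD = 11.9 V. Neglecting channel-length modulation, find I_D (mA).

V_GS = V_G = 1.32 V, so V_ov = 1.32 − 0.78 = 0.54 V.
Assume saturation: I_D = ½ k_n V_ov² = 0.5 × 6.78 × 0.54² = 0.989 mA, giving V_DS = V_DD − I_D R_D = 11.9 − 0.989 × 45.5 = -33.1 V.
But -33.1 V < V_ov = 0.54 V, so the device is actually in triode.
In triode I_D = k_n[V_ov V_DS − ½ V_DS²] and I_D = (V_DD − V_DS)/R_D. Equating: 154 V_DS² − 167.6 V_DS + 11.9 = 0, giving V_DS = 0.0764 V (the root below V_ov).
I_D = (11.9 − 0.0764) / 45.5 = 0.26 mA.

I_D = 0.260 mA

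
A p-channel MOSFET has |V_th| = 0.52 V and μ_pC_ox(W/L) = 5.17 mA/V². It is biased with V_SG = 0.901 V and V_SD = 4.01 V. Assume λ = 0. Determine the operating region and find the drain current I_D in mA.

V_ov = V_SG − |V_th| = 0.901 − 0.52 = 0.381 V.
Since V_SD = 4.01 V ≥ V_ov = 0.381 V, the device is in saturation.
I_D = ½ k_p V_ov² = 0.5 × 5.17 × 0.381² = 0.375 mA.

Saturation; I_D = 0.375 mA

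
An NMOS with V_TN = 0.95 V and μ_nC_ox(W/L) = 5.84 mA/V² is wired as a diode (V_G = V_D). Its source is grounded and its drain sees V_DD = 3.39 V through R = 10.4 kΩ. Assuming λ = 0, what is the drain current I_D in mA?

With gate tied to drain, V_GS = V_DS ≥ V_GS − V_TN, so the device is in saturation.
KCL at the drain: ½ k_n (V_GS − V_TN)² = (V_DD − V_GS)/R.
Let x = V_GS − 0.95. Then 30.4 x² + x − 2.44 = 0, giving x = 0.267 V (positive root), so V_GS = 1.22 V.
I_D = (V_DD − V_GS)/R = (3.39 − 1.22) / 10.4 = 0.209 mA.

I_D = 0.209 mA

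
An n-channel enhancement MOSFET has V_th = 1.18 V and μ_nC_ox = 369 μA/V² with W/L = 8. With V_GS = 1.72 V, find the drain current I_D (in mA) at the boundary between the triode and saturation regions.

At the boundary V_DS = V_ov = V_GS − V_th = 1.72 − 1.18 = 0.54 V.
k_n = μ_nC_ox · (W/L) = 2.952 mA/V².
I_D = ½ k_n V_ov² = 0.5 × 2.952 × 0.54² = 0.43 mA.

I_D = 0.430 mA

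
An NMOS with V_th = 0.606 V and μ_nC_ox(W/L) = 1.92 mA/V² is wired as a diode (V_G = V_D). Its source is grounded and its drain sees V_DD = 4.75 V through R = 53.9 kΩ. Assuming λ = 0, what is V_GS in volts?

With gate tied to drain, V_GS = V_DS ≥ V_GS − V_th, so the device is in saturation.
KCL at the drain: ½ k_n (V_GS − V_th)² = (V_DD − V_GS)/R.
Let x = V_GS − 0.606. Then 51.7 x² + x − 4.144 = 0, giving x = 0.273 V (positive root), so V_GS = 0.879 V.
I_D = (V_DD − V_GS)/R = (4.75 − 0.879) / 53.9 = 0.0718 mA.

V_GS = 0.879 V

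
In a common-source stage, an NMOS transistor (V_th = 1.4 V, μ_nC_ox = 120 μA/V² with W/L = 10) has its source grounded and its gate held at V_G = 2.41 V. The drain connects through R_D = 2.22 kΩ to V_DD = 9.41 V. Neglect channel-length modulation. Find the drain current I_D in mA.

V_GS = V_G = 2.41 V, so V_ov = 2.41 − 1.4 = 1.01 V.
k_n = μ_nC_ox · (W/L) = 1.2 mA/V².
Assume saturation: I_D = ½ k_n V_ov² = 0.5 × 1.2 × 1.01² = 0.612 mA, giving V_DS = V_DD − I_D R_D = 9.41 − 0.612 × 2.22 = 8.05 V.
V_DS = 8.05 V ≥ V_ov = 1.01 V, confirming saturation.

I_D = 0.612 mA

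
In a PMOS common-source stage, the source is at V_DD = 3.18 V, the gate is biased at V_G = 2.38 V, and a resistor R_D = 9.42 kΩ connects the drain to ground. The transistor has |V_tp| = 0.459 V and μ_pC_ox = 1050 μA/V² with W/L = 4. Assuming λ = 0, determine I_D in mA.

V_SG = V_DD − V_G = 3.18 − 2.38 = 0.8 V, so V_ov = 0.8 − 0.459 = 0.341 V.
k_p = μ_pC_ox · (W/L) = 4.2 mA/V².
Assume saturation: I_D = ½ k_p V_ov² = 0.5 × 4.2 × 0.341² = 0.244 mA, giving V_SD = V_DD − I_D R_D = 3.18 − 0.244 × 9.42 = 0.88 V.
V_SD = 0.88 V ≥ V_ov = 0.341 V, confirming saturation.

I_D = 0.244 mA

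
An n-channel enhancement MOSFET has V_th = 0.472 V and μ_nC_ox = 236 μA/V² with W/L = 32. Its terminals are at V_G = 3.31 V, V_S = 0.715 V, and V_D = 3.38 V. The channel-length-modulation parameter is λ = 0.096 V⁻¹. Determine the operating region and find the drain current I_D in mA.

V_GS = V_G − V_S = 3.31 − 0.715 = 2.6 V; V_DS = V_D − V_S = 3.38 − 0.715 = 2.67 V.
k_n = μ_nC_ox · (W/L) = 7.552 mA/V².
V_ov = V_GS − V_th = 2.6 − 0.472 = 2.12 V.
Since V_DS = 2.67 V ≥ V_ov = 2.12 V, the device is in saturation.
I_D = ½ k_n V_ov² (1 + λ V_DS) = 0.5 × 7.552 × 2.12² × (1 + 0.096 × 2.67) = 21.4 mA.

Saturation; I_D = 21.4 mA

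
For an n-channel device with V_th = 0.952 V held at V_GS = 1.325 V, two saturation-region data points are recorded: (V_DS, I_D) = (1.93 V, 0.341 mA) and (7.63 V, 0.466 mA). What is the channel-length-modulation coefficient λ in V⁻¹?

λ = 0.0734 V⁻¹

With V_GS fixed, I_D ∝ (1 + λ V_DS) in saturation, so I_D2/I_D1 = (1 + λ V_DS2)/(1 + λ V_DS1).
0.466/0.341 = 1.367 = (1 + 7.63 λ)/(1 + 1.93 λ).
Solving: λ (I_D1 V_DS2 − I_D2 V_DS1) = I_D2 − I_D1, so λ = (0.466 − 0.341) / (0.341 × 7.63 − 0.466 × 1.93) = 0.125 / 1.7 = 0.0734 V⁻¹.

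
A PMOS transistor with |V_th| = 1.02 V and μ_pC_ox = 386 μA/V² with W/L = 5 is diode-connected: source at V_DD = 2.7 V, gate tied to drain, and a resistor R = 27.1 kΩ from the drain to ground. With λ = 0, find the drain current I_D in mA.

I_D = 0.0533 mA

With gate tied to drain, V_SG = V_SD ≥ V_SG − |V_th|, so the device is in saturation.
k_p = μ_pC_ox · (W/L) = 1.93 mA/V².
KCL at the drain: ½ k_p (V_SG − |V_th|)² = (V_DD − V_SG)/R.
Let x = V_SG − 1.02. Then 26.2 x² + x − 1.68 = 0, giving x = 0.235 V (positive root), so V_SG = 1.26 V.
I_D = (V_DD − V_SG)/R = (2.7 − 1.26) / 27.1 = 0.0533 mA.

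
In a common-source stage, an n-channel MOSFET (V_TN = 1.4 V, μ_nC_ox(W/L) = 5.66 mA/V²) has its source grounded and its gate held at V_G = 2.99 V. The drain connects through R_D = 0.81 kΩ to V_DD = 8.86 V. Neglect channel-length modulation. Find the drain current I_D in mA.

V_GS = V_G = 2.99 V, so V_ov = 2.99 − 1.4 = 1.59 V.
Assume saturation: I_D = ½ k_n V_ov² = 0.5 × 5.66 × 1.59² = 7.15 mA, giving V_DS = V_DD − I_D R_D = 8.86 − 7.15 × 0.81 = 3.06 V.
V_DS = 3.06 V ≥ V_ov = 1.59 V, confirming saturation.

I_D = 7.15 mA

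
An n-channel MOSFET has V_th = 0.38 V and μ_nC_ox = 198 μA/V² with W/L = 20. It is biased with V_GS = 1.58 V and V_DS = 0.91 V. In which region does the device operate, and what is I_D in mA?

Triode; I_D = 2.68 mA

k_n = μ_nC_ox · (W/L) = 3.96 mA/V².
V_ov = V_GS − V_th = 1.58 − 0.38 = 1.2 V.
Since V_DS = 0.91 V < V_ov = 1.2 V, the device is in the triode region.
I_D = k_n [V_ov · V_DS − ½ V_DS²] = 3.96 × [1.2 × 0.91 − 0.5 × 0.91²] = 2.68 mA.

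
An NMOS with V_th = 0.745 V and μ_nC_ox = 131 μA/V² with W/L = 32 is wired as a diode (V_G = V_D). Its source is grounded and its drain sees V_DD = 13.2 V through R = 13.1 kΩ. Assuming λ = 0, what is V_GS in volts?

V_GS = 1.40 V

With gate tied to drain, V_GS = V_DS ≥ V_GS − V_th, so the device is in saturation.
k_n = μ_nC_ox · (W/L) = 4.192 mA/V².
KCL at the drain: ½ k_n (V_GS − V_th)² = (V_DD − V_GS)/R.
Let x = V_GS − 0.745. Then 27.5 x² + x − 12.46 = 0, giving x = 0.656 V (positive root), so V_GS = 1.4 V.
I_D = (V_DD − V_GS)/R = (13.2 − 1.4) / 13.1 = 0.901 mA.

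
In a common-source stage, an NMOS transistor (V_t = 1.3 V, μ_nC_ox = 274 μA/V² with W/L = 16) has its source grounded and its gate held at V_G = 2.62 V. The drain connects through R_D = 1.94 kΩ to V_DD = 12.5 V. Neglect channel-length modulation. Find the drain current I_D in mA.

V_GS = V_G = 2.62 V, so V_ov = 2.62 − 1.3 = 1.32 V.
k_n = μ_nC_ox · (W/L) = 4.384 mA/V².
Assume saturation: I_D = ½ k_n V_ov² = 0.5 × 4.384 × 1.32² = 3.82 mA, giving V_DS = V_DD − I_D R_D = 12.5 − 3.82 × 1.94 = 5.09 V.
V_DS = 5.09 V ≥ V_ov = 1.32 V, confirming saturation.

I_D = 3.82 mA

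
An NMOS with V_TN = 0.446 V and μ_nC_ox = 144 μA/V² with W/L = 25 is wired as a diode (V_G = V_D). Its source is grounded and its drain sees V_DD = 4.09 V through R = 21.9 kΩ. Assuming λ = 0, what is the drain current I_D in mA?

I_D = 0.153 mA

With gate tied to drain, V_GS = V_DS ≥ V_GS − V_TN, so the device is in saturation.
k_n = μ_nC_ox · (W/L) = 3.6 mA/V².
KCL at the drain: ½ k_n (V_GS − V_TN)² = (V_DD − V_GS)/R.
Let x = V_GS − 0.446. Then 39.4 x² + x − 3.644 = 0, giving x = 0.292 V (positive root), so V_GS = 0.738 V.
I_D = (V_DD − V_GS)/R = (4.09 − 0.738) / 21.9 = 0.153 mA.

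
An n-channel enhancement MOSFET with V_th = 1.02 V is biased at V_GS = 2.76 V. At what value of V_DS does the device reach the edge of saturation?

V_DS,sat = 1.74 V

The boundary between triode and saturation is V_DS = V_GS − V_th = V_ov.
V_ov = 2.76 − 1.02 = 1.74 V.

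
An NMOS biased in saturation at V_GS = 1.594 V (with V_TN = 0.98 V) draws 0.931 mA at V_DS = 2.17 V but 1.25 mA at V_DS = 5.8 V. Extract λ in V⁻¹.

λ = 0.119 V⁻¹

With V_GS fixed, I_D ∝ (1 + λ V_DS) in saturation, so I_D2/I_D1 = (1 + λ V_DS2)/(1 + λ V_DS1).
1.25/0.931 = 1.343 = (1 + 5.8 λ)/(1 + 2.17 λ).
Solving: λ (I_D1 V_DS2 − I_D2 V_DS1) = I_D2 − I_D1, so λ = (1.25 − 0.931) / (0.931 × 5.8 − 1.25 × 2.17) = 0.319 / 2.69 = 0.119 V⁻¹.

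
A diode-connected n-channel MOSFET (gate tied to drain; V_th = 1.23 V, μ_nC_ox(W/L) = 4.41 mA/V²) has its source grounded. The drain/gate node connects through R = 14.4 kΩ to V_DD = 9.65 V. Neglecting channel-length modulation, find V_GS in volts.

With gate tied to drain, V_GS = V_DS ≥ V_GS − V_th, so the device is in saturation.
KCL at the drain: ½ k_n (V_GS − V_th)² = (V_DD − V_GS)/R.
Let x = V_GS − 1.23. Then 31.8 x² + x − 8.42 = 0, giving x = 0.499 V (positive root), so V_GS = 1.73 V.
I_D = (V_DD − V_GS)/R = (9.65 − 1.73) / 14.4 = 0.55 mA.

V_GS = 1.73 V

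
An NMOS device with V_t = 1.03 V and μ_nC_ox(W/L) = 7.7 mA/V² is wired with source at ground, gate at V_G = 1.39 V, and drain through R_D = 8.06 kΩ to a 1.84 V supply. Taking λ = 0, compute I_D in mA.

I_D = 0.217 mA

V_GS = V_G = 1.39 V, so V_ov = 1.39 − 1.03 = 0.36 V.
Assume saturation: I_D = ½ k_n V_ov² = 0.5 × 7.7 × 0.36² = 0.499 mA, giving V_DS = V_DD − I_D R_D = 1.84 − 0.499 × 8.06 = -2.18 V.
But -2.18 V < V_ov = 0.36 V, so the device is actually in triode.
In triode I_D = k_n[V_ov V_DS − ½ V_DS²] and I_D = (V_DD − V_DS)/R_D. Equating: 31 V_DS² − 23.34 V_DS + 1.84 = 0, giving V_DS = 0.0895 V (the root below V_ov).
I_D = (1.84 − 0.0895) / 8.06 = 0.217 mA.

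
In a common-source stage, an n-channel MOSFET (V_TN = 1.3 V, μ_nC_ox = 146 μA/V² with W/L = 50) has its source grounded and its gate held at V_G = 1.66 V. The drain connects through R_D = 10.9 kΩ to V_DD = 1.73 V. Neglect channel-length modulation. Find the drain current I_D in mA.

V_GS = V_G = 1.66 V, so V_ov = 1.66 − 1.3 = 0.36 V.
k_n = μ_nC_ox · (W/L) = 7.3 mA/V².
Assume saturation: I_D = ½ k_n V_ov² = 0.5 × 7.3 × 0.36² = 0.473 mA, giving V_DS = V_DD − I_D R_D = 1.73 − 0.473 × 10.9 = -3.43 V.
But -3.43 V < V_ov = 0.36 V, so the device is actually in triode.
In triode I_D = k_n[V_ov V_DS − ½ V_DS²] and I_D = (V_DD − V_DS)/R_D. Equating: 39.8 V_DS² − 29.65 V_DS + 1.73 = 0, giving V_DS = 0.0638 V (the root below V_ov).
I_D = (1.73 − 0.0638) / 10.9 = 0.153 mA.

I_D = 0.153 mA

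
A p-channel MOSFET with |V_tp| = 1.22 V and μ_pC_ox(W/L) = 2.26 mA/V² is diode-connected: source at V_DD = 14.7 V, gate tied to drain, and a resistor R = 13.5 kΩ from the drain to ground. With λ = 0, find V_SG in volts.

With gate tied to drain, V_SG = V_SD ≥ V_SG − |V_tp|, so the device is in saturation.
KCL at the drain: ½ k_p (V_SG − |V_tp|)² = (V_DD − V_SG)/R.
Let x = V_SG − 1.22. Then 15.3 x² + x − 13.48 = 0, giving x = 0.908 V (positive root), so V_SG = 2.13 V.
I_D = (V_DD − V_SG)/R = (14.7 − 2.13) / 13.5 = 0.931 mA.

V_SG = 2.13 V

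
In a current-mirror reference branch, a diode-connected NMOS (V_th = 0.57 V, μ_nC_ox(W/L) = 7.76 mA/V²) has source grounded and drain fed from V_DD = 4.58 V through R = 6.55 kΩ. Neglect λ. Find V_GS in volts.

V_GS = 0.948 V

With gate tied to drain, V_GS = V_DS ≥ V_GS − V_th, so the device is in saturation.
KCL at the drain: ½ k_n (V_GS − V_th)² = (V_DD − V_GS)/R.
Let x = V_GS − 0.57. Then 25.4 x² + x − 4.01 = 0, giving x = 0.378 V (positive root), so V_GS = 0.948 V.
I_D = (V_DD − V_GS)/R = (4.58 − 0.948) / 6.55 = 0.554 mA.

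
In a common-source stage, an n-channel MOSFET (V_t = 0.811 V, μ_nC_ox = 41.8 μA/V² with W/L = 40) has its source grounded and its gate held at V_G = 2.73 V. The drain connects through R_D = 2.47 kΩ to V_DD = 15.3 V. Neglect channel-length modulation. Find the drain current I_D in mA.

V_GS = V_G = 2.73 V, so V_ov = 2.73 − 0.811 = 1.92 V.
k_n = μ_nC_ox · (W/L) = 1.672 mA/V².
Assume saturation: I_D = ½ k_n V_ov² = 0.5 × 1.672 × 1.92² = 3.08 mA, giving V_DS = V_DD − I_D R_D = 15.3 − 3.08 × 2.47 = 7.7 V.
V_DS = 7.7 V ≥ V_ov = 1.92 V, confirming saturation.

I_D = 3.08 mA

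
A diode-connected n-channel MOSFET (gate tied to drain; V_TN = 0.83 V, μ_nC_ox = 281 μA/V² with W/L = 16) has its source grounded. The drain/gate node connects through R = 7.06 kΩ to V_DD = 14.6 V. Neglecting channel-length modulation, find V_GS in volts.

V_GS = 1.73 V

With gate tied to drain, V_GS = V_DS ≥ V_GS − V_TN, so the device is in saturation.
k_n = μ_nC_ox · (W/L) = 4.496 mA/V².
KCL at the drain: ½ k_n (V_GS − V_TN)² = (V_DD − V_GS)/R.
Let x = V_GS − 0.83. Then 15.9 x² + x − 13.77 = 0, giving x = 0.9 V (positive root), so V_GS = 1.73 V.
I_D = (V_DD − V_GS)/R = (14.6 − 1.73) / 7.06 = 1.82 mA.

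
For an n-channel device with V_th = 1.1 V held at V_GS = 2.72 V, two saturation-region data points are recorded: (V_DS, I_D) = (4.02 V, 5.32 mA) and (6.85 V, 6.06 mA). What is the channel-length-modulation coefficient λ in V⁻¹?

With V_GS fixed, I_D ∝ (1 + λ V_DS) in saturation, so I_D2/I_D1 = (1 + λ V_DS2)/(1 + λ V_DS1).
6.06/5.32 = 1.139 = (1 + 6.85 λ)/(1 + 4.02 λ).
Solving: λ (I_D1 V_DS2 − I_D2 V_DS1) = I_D2 − I_D1, so λ = (6.06 − 5.32) / (5.32 × 6.85 − 6.06 × 4.02) = 0.74 / 12.1 = 0.0613 V⁻¹.

λ = 0.0613 V⁻¹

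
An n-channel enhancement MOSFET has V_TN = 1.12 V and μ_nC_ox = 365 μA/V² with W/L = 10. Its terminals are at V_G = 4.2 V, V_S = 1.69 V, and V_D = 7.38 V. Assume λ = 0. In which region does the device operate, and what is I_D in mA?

V_GS = V_G − V_S = 4.2 − 1.69 = 2.51 V; V_DS = V_D − V_S = 7.38 − 1.69 = 5.69 V.
k_n = μ_nC_ox · (W/L) = 3.65 mA/V².
V_ov = V_GS − V_TN = 2.51 − 1.12 = 1.39 V.
Since V_DS = 5.69 V ≥ V_ov = 1.39 V, the device is in saturation.
I_D = ½ k_n V_ov² = 0.5 × 3.65 × 1.39² = 3.53 mA.

Saturation; I_D = 3.53 mA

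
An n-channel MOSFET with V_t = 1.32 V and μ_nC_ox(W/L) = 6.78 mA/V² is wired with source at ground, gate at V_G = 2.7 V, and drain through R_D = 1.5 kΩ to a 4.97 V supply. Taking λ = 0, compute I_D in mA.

V_GS = V_G = 2.7 V, so V_ov = 2.7 − 1.32 = 1.38 V.
Assume saturation: I_D = ½ k_n V_ov² = 0.5 × 6.78 × 1.38² = 6.46 mA, giving V_DS = V_DD − I_D R_D = 4.97 − 6.46 × 1.5 = -4.71 V.
But -4.71 V < V_ov = 1.38 V, so the device is actually in triode.
In triode I_D = k_n[V_ov V_DS − ½ V_DS²] and I_D = (V_DD − V_DS)/R_D. Equating: 5.08 V_DS² − 15.03 V_DS + 4.97 = 0, giving V_DS = 0.379 V (the root below V_ov).
I_D = (4.97 − 0.379) / 1.5 = 3.06 mA.

I_D = 3.06 mA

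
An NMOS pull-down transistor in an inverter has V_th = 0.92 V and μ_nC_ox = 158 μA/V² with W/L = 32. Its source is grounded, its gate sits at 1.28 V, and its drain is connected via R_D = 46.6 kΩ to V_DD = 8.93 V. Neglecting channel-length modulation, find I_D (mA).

I_D = 0.189 mA

V_GS = V_G = 1.28 V, so V_ov = 1.28 − 0.92 = 0.36 V.
k_n = μ_nC_ox · (W/L) = 5.056 mA/V².
Assume saturation: I_D = ½ k_n V_ov² = 0.5 × 5.056 × 0.36² = 0.328 mA, giving V_DS = V_DD − I_D R_D = 8.93 − 0.328 × 46.6 = -6.34 V.
But -6.34 V < V_ov = 0.36 V, so the device is actually in triode.
In triode I_D = k_n[V_ov V_DS − ½ V_DS²] and I_D = (V_DD − V_DS)/R_D. Equating: 118 V_DS² − 85.82 V_DS + 8.93 = 0, giving V_DS = 0.126 V (the root below V_ov).
I_D = (8.93 − 0.126) / 46.6 = 0.189 mA.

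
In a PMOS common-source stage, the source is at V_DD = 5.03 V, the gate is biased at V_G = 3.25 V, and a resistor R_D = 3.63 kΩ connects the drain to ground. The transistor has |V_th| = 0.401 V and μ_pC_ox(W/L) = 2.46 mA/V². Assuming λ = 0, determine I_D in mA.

I_D = 1.26 mA

V_SG = V_DD − V_G = 5.03 − 3.25 = 1.78 V, so V_ov = 1.78 − 0.401 = 1.38 V.
Assume saturation: I_D = ½ k_p V_ov² = 0.5 × 2.46 × 1.38² = 2.34 mA, giving V_SD = V_DD − I_D R_D = 5.03 − 2.34 × 3.63 = -3.46 V.
But -3.46 V < V_ov = 1.38 V, so the device is actually in triode.
In triode I_D = k_p[V_ov V_SD − ½ V_SD²] and I_D = (V_DD − V_SD)/R_D. Equating: 4.46 V_SD² − 13.31 V_SD + 5.03 = 0, giving V_SD = 0.444 V (the root below V_ov).
I_D = (5.03 − 0.444) / 3.63 = 1.26 mA.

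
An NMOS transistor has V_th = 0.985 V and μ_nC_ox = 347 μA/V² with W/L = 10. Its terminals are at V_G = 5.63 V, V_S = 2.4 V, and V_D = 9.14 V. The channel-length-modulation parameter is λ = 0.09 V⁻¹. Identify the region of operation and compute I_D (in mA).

Saturation; I_D = 14.0 mA

V_GS = V_G − V_S = 5.63 − 2.4 = 3.23 V; V_DS = V_D − V_S = 9.14 − 2.4 = 6.74 V.
k_n = μ_nC_ox · (W/L) = 3.47 mA/V².
V_ov = V_GS − V_th = 3.23 − 0.985 = 2.25 V.
Since V_DS = 6.74 V ≥ V_ov = 2.25 V, the device is in saturation.
I_D = ½ k_n V_ov² (1 + λ V_DS) = 0.5 × 3.47 × 2.25² × (1 + 0.09 × 6.74) = 14 mA.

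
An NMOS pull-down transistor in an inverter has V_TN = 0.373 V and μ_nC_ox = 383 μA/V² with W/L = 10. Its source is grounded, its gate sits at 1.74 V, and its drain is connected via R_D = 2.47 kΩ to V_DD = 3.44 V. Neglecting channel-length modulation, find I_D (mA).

I_D = 1.28 mA

V_GS = V_G = 1.74 V, so V_ov = 1.74 − 0.373 = 1.37 V.
k_n = μ_nC_ox · (W/L) = 3.83 mA/V².
Assume saturation: I_D = ½ k_n V_ov² = 0.5 × 3.83 × 1.37² = 3.58 mA, giving V_DS = V_DD − I_D R_D = 3.44 − 3.58 × 2.47 = -5.4 V.
But -5.4 V < V_ov = 1.37 V, so the device is actually in triode.
In triode I_D = k_n[V_ov V_DS − ½ V_DS²] and I_D = (V_DD − V_DS)/R_D. Equating: 4.73 V_DS² − 13.93 V_DS + 3.44 = 0, giving V_DS = 0.272 V (the root below V_ov).
I_D = (3.44 − 0.272) / 2.47 = 1.28 mA.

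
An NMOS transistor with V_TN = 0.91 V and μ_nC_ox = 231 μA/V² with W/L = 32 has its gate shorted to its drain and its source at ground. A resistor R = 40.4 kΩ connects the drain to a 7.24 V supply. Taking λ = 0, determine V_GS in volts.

With gate tied to drain, V_GS = V_DS ≥ V_GS − V_TN, so the device is in saturation.
k_n = μ_nC_ox · (W/L) = 7.392 mA/V².
KCL at the drain: ½ k_n (V_GS − V_TN)² = (V_DD − V_GS)/R.
Let x = V_GS − 0.91. Then 149 x² + x − 6.33 = 0, giving x = 0.203 V (positive root), so V_GS = 1.11 V.
I_D = (V_DD − V_GS)/R = (7.24 − 1.11) / 40.4 = 0.152 mA.

V_GS = 1.11 V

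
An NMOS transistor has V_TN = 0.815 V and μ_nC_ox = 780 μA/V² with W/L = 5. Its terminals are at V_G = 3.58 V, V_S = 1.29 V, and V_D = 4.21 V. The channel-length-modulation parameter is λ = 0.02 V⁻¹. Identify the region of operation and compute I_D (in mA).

Saturation; I_D = 4.49 mA

V_GS = V_G − V_S = 3.58 − 1.29 = 2.29 V; V_DS = V_D − V_S = 4.21 − 1.29 = 2.92 V.
k_n = μ_nC_ox · (W/L) = 3.9 mA/V².
V_ov = V_GS − V_TN = 2.29 − 0.815 = 1.48 V.
Since V_DS = 2.92 V ≥ V_ov = 1.48 V, the device is in saturation.
I_D = ½ k_n V_ov² (1 + λ V_DS) = 0.5 × 3.9 × 1.48² × (1 + 0.02 × 2.92) = 4.49 mA.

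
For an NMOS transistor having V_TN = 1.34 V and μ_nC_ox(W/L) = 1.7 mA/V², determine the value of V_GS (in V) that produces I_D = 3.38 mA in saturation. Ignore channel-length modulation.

V_GS = 3.33 V

In saturation I_D = ½ k_n (V_GS − V_TN)², so V_GS − V_TN = √(2 I_D / k_n) = √(2 × 3.38 / 1.7) = 1.99 V.
V_GS = 1.34 + 1.99 = 3.33 V.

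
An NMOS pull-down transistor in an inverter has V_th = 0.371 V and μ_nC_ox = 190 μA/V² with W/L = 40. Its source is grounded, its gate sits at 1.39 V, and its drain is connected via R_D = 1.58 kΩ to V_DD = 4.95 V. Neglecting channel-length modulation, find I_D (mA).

V_GS = V_G = 1.39 V, so V_ov = 1.39 − 0.371 = 1.02 V.
k_n = μ_nC_ox · (W/L) = 7.6 mA/V².
Assume saturation: I_D = ½ k_n V_ov² = 0.5 × 7.6 × 1.02² = 3.95 mA, giving V_DS = V_DD − I_D R_D = 4.95 − 3.95 × 1.58 = -1.28 V.
But -1.28 V < V_ov = 1.02 V, so the device is actually in triode.
In triode I_D = k_n[V_ov V_DS − ½ V_DS²] and I_D = (V_DD − V_DS)/R_D. Equating: 6 V_DS² − 13.24 V_DS + 4.95 = 0, giving V_DS = 0.477 V (the root below V_ov).
I_D = (4.95 − 0.477) / 1.58 = 2.83 mA.

I_D = 2.83 mA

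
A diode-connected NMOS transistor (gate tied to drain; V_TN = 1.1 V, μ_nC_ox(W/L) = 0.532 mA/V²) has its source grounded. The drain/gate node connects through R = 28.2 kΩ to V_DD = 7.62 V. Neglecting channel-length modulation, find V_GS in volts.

V_GS = 1.97 V

With gate tied to drain, V_GS = V_DS ≥ V_GS − V_TN, so the device is in saturation.
KCL at the drain: ½ k_n (V_GS − V_TN)² = (V_DD − V_GS)/R.
Let x = V_GS − 1.1. Then 7.5 x² + x − 6.52 = 0, giving x = 0.868 V (positive root), so V_GS = 1.97 V.
I_D = (V_DD − V_GS)/R = (7.62 − 1.97) / 28.2 = 0.2 mA.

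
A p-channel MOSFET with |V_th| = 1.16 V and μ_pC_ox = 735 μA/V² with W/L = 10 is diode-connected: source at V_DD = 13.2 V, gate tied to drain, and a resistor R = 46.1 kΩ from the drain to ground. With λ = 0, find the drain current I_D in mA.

I_D = 0.255 mA

With gate tied to drain, V_SG = V_SD ≥ V_SG − |V_th|, so the device is in saturation.
k_p = μ_pC_ox · (W/L) = 7.35 mA/V².
KCL at the drain: ½ k_p (V_SG − |V_th|)² = (V_DD − V_SG)/R.
Let x = V_SG − 1.16. Then 169 x² + x − 12.04 = 0, giving x = 0.264 V (positive root), so V_SG = 1.42 V.
I_D = (V_DD − V_SG)/R = (13.2 − 1.42) / 46.1 = 0.255 mA.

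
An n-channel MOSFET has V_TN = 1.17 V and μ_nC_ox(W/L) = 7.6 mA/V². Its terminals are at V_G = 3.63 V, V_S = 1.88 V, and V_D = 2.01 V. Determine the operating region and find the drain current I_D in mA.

V_GS = V_G − V_S = 3.63 − 1.88 = 1.75 V; V_DS = V_D − V_S = 2.01 − 1.88 = 0.13 V.
V_ov = V_GS − V_TN = 1.75 − 1.17 = 0.58 V.
Since V_DS = 0.13 V < V_ov = 0.58 V, the device is in the triode region.
I_D = k_n [V_ov · V_DS − ½ V_DS²] = 7.6 × [0.58 × 0.13 − 0.5 × 0.13²] = 0.509 mA.

Triode; I_D = 0.509 mA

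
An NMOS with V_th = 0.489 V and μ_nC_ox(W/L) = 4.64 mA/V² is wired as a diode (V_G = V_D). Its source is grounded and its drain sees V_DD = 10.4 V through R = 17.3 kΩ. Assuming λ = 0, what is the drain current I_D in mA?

With gate tied to drain, V_GS = V_DS ≥ V_GS − V_th, so the device is in saturation.
KCL at the drain: ½ k_n (V_GS − V_th)² = (V_DD − V_GS)/R.
Let x = V_GS − 0.489. Then 40.1 x² + x − 9.911 = 0, giving x = 0.485 V (positive root), so V_GS = 0.974 V.
I_D = (V_DD − V_GS)/R = (10.4 − 0.974) / 17.3 = 0.545 mA.

I_D = 0.545 mA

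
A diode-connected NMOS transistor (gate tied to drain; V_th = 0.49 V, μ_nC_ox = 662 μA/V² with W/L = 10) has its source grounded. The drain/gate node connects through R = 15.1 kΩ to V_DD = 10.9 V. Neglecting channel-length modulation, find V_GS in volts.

V_GS = 0.936 V

With gate tied to drain, V_GS = V_DS ≥ V_GS − V_th, so the device is in saturation.
k_n = μ_nC_ox · (W/L) = 6.62 mA/V².
KCL at the drain: ½ k_n (V_GS − V_th)² = (V_DD − V_GS)/R.
Let x = V_GS − 0.49. Then 50 x² + x − 10.41 = 0, giving x = 0.446 V (positive root), so V_GS = 0.936 V.
I_D = (V_DD − V_GS)/R = (10.9 − 0.936) / 15.1 = 0.66 mA.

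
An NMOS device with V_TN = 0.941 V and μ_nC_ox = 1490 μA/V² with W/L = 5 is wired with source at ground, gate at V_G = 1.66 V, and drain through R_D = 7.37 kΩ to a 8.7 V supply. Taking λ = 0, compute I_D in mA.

I_D = 1.15 mA

V_GS = V_G = 1.66 V, so V_ov = 1.66 − 0.941 = 0.719 V.
k_n = μ_nC_ox · (W/L) = 7.45 mA/V².
Assume saturation: I_D = ½ k_n V_ov² = 0.5 × 7.45 × 0.719² = 1.93 mA, giving V_DS = V_DD − I_D R_D = 8.7 − 1.93 × 7.37 = -5.49 V.
But -5.49 V < V_ov = 0.719 V, so the device is actually in triode.
In triode I_D = k_n[V_ov V_DS − ½ V_DS²] and I_D = (V_DD − V_DS)/R_D. Equating: 27.5 V_DS² − 40.48 V_DS + 8.7 = 0, giving V_DS = 0.261 V (the root below V_ov).
I_D = (8.7 − 0.261) / 7.37 = 1.15 mA.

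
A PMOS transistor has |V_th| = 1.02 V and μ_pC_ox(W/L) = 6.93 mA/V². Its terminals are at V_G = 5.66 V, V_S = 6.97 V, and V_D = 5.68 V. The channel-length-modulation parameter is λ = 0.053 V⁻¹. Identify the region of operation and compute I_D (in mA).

V_SG = V_S − V_G = 6.97 − 5.66 = 1.31 V; V_SD = V_S − V_D = 6.97 − 5.68 = 1.29 V.
V_ov = V_SG − |V_th| = 1.31 − 1.02 = 0.29 V.
Since V_SD = 1.29 V ≥ V_ov = 0.29 V, the device is in saturation.
I_D = ½ k_p V_ov² (1 + λ V_SD) = 0.5 × 6.93 × 0.29² × (1 + 0.053 × 1.29) = 0.311 mA.

Saturation; I_D = 0.311 mA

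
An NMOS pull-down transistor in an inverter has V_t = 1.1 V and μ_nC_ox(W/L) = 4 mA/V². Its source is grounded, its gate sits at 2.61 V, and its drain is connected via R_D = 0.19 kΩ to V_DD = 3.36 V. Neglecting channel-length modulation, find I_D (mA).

V_GS = V_G = 2.61 V, so V_ov = 2.61 − 1.1 = 1.51 V.
Assume saturation: I_D = ½ k_n V_ov² = 0.5 × 4 × 1.51² = 4.56 mA, giving V_DS = V_DD − I_D R_D = 3.36 − 4.56 × 0.19 = 2.49 V.
V_DS = 2.49 V ≥ V_ov = 1.51 V, confirming saturation.

I_D = 4.56 mA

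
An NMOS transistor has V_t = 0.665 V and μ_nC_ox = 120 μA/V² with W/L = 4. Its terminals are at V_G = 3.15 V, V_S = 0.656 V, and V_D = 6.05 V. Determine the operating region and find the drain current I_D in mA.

V_GS = V_G − V_S = 3.15 − 0.656 = 2.49 V; V_DS = V_D − V_S = 6.05 − 0.656 = 5.39 V.
k_n = μ_nC_ox · (W/L) = 0.48 mA/V².
V_ov = V_GS − V_t = 2.49 − 0.665 = 1.83 V.
Since V_DS = 5.39 V ≥ V_ov = 1.83 V, the device is in saturation.
I_D = ½ k_n V_ov² = 0.5 × 0.48 × 1.83² = 0.803 mA.

Saturation; I_D = 0.803 mA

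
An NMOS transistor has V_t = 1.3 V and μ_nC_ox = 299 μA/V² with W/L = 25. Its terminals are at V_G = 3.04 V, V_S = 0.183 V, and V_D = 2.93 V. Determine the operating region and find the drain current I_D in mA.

V_GS = V_G − V_S = 3.04 − 0.183 = 2.86 V; V_DS = V_D − V_S = 2.93 − 0.183 = 2.75 V.
k_n = μ_nC_ox · (W/L) = 7.475 mA/V².
V_ov = V_GS − V_t = 2.86 − 1.3 = 1.56 V.
Since V_DS = 2.75 V ≥ V_ov = 1.56 V, the device is in saturation.
I_D = ½ k_n V_ov² = 0.5 × 7.475 × 1.56² = 9.06 mA.

Saturation; I_D = 9.06 mA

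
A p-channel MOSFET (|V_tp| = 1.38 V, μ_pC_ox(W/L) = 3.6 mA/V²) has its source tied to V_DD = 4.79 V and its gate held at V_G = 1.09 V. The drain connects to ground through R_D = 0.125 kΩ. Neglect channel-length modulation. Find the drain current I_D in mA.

I_D = 9.69 mA

V_SG = V_DD − V_G = 4.79 − 1.09 = 3.7 V, so V_ov = 3.7 − 1.38 = 2.32 V.
Assume saturation: I_D = ½ k_p V_ov² = 0.5 × 3.6 × 2.32² = 9.69 mA, giving V_SD = V_DD − I_D R_D = 4.79 − 9.69 × 0.125 = 3.58 V.
V_SD = 3.58 V ≥ V_ov = 2.32 V, confirming saturation.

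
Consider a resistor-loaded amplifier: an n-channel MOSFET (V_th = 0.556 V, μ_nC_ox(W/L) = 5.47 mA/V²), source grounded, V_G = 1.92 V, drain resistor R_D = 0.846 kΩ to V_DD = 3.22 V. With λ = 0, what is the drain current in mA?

I_D = 3.18 mA

V_GS = V_G = 1.92 V, so V_ov = 1.92 − 0.556 = 1.36 V.
Assume saturation: I_D = ½ k_n V_ov² = 0.5 × 5.47 × 1.36² = 5.09 mA, giving V_DS = V_DD − I_D R_D = 3.22 − 5.09 × 0.846 = -1.08 V.
But -1.08 V < V_ov = 1.36 V, so the device is actually in triode.
In triode I_D = k_n[V_ov V_DS − ½ V_DS²] and I_D = (V_DD − V_DS)/R_D. Equating: 2.31 V_DS² − 7.312 V_DS + 3.22 = 0, giving V_DS = 0.529 V (the root below V_ov).
I_D = (3.22 − 0.529) / 0.846 = 3.18 mA.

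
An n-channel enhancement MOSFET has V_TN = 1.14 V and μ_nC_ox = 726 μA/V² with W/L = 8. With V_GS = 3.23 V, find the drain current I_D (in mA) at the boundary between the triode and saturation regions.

I_D = 12.7 mA

At the boundary V_DS = V_ov = V_GS − V_TN = 3.23 − 1.14 = 2.09 V.
k_n = μ_nC_ox · (W/L) = 5.808 mA/V².
I_D = ½ k_n V_ov² = 0.5 × 5.808 × 2.09² = 12.7 mA.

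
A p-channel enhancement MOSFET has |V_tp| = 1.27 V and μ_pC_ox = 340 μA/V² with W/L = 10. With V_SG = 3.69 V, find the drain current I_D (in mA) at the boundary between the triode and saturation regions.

I_D = 9.96 mA

At the boundary V_SD = V_ov = V_SG − |V_tp| = 3.69 − 1.27 = 2.42 V.
k_p = μ_pC_ox · (W/L) = 3.4 mA/V².
I_D = ½ k_p V_ov² = 0.5 × 3.4 × 2.42² = 9.96 mA.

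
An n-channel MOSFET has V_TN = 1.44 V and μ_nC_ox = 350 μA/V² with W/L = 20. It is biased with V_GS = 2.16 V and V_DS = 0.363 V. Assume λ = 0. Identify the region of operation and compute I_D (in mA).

k_n = μ_nC_ox · (W/L) = 7 mA/V².
V_ov = V_GS − V_TN = 2.16 − 1.44 = 0.72 V.
Since V_DS = 0.363 V < V_ov = 0.72 V, the device is in the triode region.
I_D = k_n [V_ov · V_DS − ½ V_DS²] = 7 × [0.72 × 0.363 − 0.5 × 0.363²] = 1.37 mA.

Triode; I_D = 1.37 mA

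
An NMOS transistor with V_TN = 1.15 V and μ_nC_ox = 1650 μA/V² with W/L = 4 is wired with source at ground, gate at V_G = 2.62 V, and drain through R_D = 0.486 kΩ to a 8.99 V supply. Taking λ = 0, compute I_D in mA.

V_GS = V_G = 2.62 V, so V_ov = 2.62 − 1.15 = 1.47 V.
k_n = μ_nC_ox · (W/L) = 6.6 mA/V².
Assume saturation: I_D = ½ k_n V_ov² = 0.5 × 6.6 × 1.47² = 7.13 mA, giving V_DS = V_DD − I_D R_D = 8.99 − 7.13 × 0.486 = 5.52 V.
V_DS = 5.52 V ≥ V_ov = 1.47 V, confirming saturation.

I_D = 7.13 mA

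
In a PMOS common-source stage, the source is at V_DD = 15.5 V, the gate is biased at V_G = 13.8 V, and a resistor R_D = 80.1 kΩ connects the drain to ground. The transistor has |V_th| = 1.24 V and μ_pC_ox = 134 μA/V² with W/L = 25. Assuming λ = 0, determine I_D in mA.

V_SG = V_DD − V_G = 15.5 − 13.8 = 1.7 V, so V_ov = 1.7 − 1.24 = 0.46 V.
k_p = μ_pC_ox · (W/L) = 3.35 mA/V².
Assume saturation: I_D = ½ k_p V_ov² = 0.5 × 3.35 × 0.46² = 0.354 mA, giving V_SD = V_DD − I_D R_D = 15.5 − 0.354 × 80.1 = -12.9 V.
But -12.9 V < V_ov = 0.46 V, so the device is actually in triode.
In triode I_D = k_p[V_ov V_SD − ½ V_SD²] and I_D = (V_DD − V_SD)/R_D. Equating: 134 V_SD² − 124.4 V_SD + 15.5 = 0, giving V_SD = 0.148 V (the root below V_ov).
I_D = (15.5 − 0.148) / 80.1 = 0.192 mA.

I_D = 0.192 mA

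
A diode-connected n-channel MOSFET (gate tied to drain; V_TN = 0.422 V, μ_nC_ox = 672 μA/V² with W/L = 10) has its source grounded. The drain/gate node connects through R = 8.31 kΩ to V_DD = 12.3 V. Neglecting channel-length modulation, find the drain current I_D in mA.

With gate tied to drain, V_GS = V_DS ≥ V_GS − V_TN, so the device is in saturation.
k_n = μ_nC_ox · (W/L) = 6.72 mA/V².
KCL at the drain: ½ k_n (V_GS − V_TN)² = (V_DD − V_GS)/R.
Let x = V_GS − 0.422. Then 27.9 x² + x − 11.88 = 0, giving x = 0.635 V (positive root), so V_GS = 1.06 V.
I_D = (V_DD − V_GS)/R = (12.3 − 1.06) / 8.31 = 1.35 mA.

I_D = 1.35 mA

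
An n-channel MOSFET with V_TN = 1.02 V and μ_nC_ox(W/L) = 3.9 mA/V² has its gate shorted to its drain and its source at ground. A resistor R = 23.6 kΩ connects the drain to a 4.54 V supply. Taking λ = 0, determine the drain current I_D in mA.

I_D = 0.138 mA

With gate tied to drain, V_GS = V_DS ≥ V_GS − V_TN, so the device is in saturation.
KCL at the drain: ½ k_n (V_GS − V_TN)² = (V_DD − V_GS)/R.
Let x = V_GS − 1.02. Then 46 x² + x − 3.52 = 0, giving x = 0.266 V (positive root), so V_GS = 1.29 V.
I_D = (V_DD − V_GS)/R = (4.54 − 1.29) / 23.6 = 0.138 mA.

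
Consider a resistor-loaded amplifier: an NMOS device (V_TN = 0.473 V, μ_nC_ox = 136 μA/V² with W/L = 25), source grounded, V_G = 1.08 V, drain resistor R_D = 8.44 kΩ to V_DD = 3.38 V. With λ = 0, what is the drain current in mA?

I_D = 0.374 mA

V_GS = V_G = 1.08 V, so V_ov = 1.08 − 0.473 = 0.607 V.
k_n = μ_nC_ox · (W/L) = 3.4 mA/V².
Assume saturation: I_D = ½ k_n V_ov² = 0.5 × 3.4 × 0.607² = 0.626 mA, giving V_DS = V_DD − I_D R_D = 3.38 − 0.626 × 8.44 = -1.91 V.
But -1.91 V < V_ov = 0.607 V, so the device is actually in triode.
In triode I_D = k_n[V_ov V_DS − ½ V_DS²] and I_D = (V_DD − V_DS)/R_D. Equating: 14.3 V_DS² − 18.42 V_DS + 3.38 = 0, giving V_DS = 0.222 V (the root below V_ov).
I_D = (3.38 − 0.222) / 8.44 = 0.374 mA.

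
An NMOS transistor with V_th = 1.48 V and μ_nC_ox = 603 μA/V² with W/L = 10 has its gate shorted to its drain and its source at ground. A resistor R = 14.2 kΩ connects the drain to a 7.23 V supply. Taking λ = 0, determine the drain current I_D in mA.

I_D = 0.380 mA

With gate tied to drain, V_GS = V_DS ≥ V_GS − V_th, so the device is in saturation.
k_n = μ_nC_ox · (W/L) = 6.03 mA/V².
KCL at the drain: ½ k_n (V_GS − V_th)² = (V_DD − V_GS)/R.
Let x = V_GS − 1.48. Then 42.8 x² + x − 5.75 = 0, giving x = 0.355 V (positive root), so V_GS = 1.83 V.
I_D = (V_DD − V_GS)/R = (7.23 − 1.83) / 14.2 = 0.38 mA.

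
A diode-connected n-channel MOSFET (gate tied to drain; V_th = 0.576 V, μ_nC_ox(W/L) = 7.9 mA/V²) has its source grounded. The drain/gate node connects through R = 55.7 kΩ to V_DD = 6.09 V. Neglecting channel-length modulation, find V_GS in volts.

V_GS = 0.732 V

With gate tied to drain, V_GS = V_DS ≥ V_GS − V_th, so the device is in saturation.
KCL at the drain: ½ k_n (V_GS − V_th)² = (V_DD − V_GS)/R.
Let x = V_GS − 0.576. Then 220 x² + x − 5.514 = 0, giving x = 0.156 V (positive root), so V_GS = 0.732 V.
I_D = (V_DD − V_GS)/R = (6.09 − 0.732) / 55.7 = 0.0962 mA.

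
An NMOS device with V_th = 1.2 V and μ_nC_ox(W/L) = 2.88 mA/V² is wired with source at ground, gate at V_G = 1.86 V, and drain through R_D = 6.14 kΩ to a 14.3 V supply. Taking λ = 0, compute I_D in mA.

V_GS = V_G = 1.86 V, so V_ov = 1.86 − 1.2 = 0.66 V.
Assume saturation: I_D = ½ k_n V_ov² = 0.5 × 2.88 × 0.66² = 0.627 mA, giving V_DS = V_DD − I_D R_D = 14.3 − 0.627 × 6.14 = 10.4 V.
V_DS = 10.4 V ≥ V_ov = 0.66 V, confirming saturation.

I_D = 0.627 mA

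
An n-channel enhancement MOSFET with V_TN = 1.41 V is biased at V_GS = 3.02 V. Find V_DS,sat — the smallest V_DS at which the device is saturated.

V_DS,sat = 1.61 V

The boundary between triode and saturation is V_DS = V_GS − V_TN = V_ov.
V_ov = 3.02 − 1.41 = 1.61 V.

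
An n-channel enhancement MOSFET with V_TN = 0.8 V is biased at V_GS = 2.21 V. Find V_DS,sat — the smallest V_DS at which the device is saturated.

V_DS,sat = 1.41 V

The boundary between triode and saturation is V_DS = V_GS − V_TN = V_ov.
V_ov = 2.21 − 0.8 = 1.41 V.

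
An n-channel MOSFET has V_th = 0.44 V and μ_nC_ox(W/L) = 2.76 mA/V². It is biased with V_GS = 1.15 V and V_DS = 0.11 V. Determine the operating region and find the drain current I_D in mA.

Triode; I_D = 0.199 mA

V_ov = V_GS − V_th = 1.15 − 0.44 = 0.71 V.
Since V_DS = 0.11 V < V_ov = 0.71 V, the device is in the triode region.
I_D = k_n [V_ov · V_DS − ½ V_DS²] = 2.76 × [0.71 × 0.11 − 0.5 × 0.11²] = 0.199 mA.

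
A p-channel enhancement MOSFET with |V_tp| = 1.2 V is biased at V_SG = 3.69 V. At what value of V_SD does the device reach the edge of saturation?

The boundary between triode and saturation is V_SD = V_SG − |V_tp| = V_ov.
V_ov = 3.69 − 1.2 = 2.49 V.

V_SD,sat = 2.49 V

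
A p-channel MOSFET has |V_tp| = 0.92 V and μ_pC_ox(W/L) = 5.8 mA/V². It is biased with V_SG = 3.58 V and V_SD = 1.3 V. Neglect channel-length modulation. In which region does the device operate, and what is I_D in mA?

V_ov = V_SG − |V_tp| = 3.58 − 0.92 = 2.66 V.
Since V_SD = 1.3 V < V_ov = 2.66 V, the device is in the triode region.
I_D = k_p [V_ov · V_SD − ½ V_SD²] = 5.8 × [2.66 × 1.3 − 0.5 × 1.3²] = 15.2 mA.

Triode; I_D = 15.2 mA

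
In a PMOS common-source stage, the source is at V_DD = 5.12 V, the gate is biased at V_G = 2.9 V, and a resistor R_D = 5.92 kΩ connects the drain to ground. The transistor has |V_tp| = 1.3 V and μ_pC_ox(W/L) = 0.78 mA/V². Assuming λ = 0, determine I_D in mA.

I_D = 0.330 mA

V_SG = V_DD − V_G = 5.12 − 2.9 = 2.22 V, so V_ov = 2.22 − 1.3 = 0.92 V.
Assume saturation: I_D = ½ k_p V_ov² = 0.5 × 0.78 × 0.92² = 0.33 mA, giving V_SD = V_DD − I_D R_D = 5.12 − 0.33 × 5.92 = 3.17 V.
V_SD = 3.17 V ≥ V_ov = 0.92 V, confirming saturation.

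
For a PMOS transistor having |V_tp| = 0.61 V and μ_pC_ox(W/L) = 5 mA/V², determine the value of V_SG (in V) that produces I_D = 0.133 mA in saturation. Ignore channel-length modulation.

In saturation I_D = ½ k_p (V_SG − |V_tp|)², so V_SG − |V_tp| = √(2 I_D / k_p) = √(2 × 0.133 / 5) = 0.231 V.
V_SG = 0.61 + 0.231 = 0.841 V.

V_SG = 0.841 V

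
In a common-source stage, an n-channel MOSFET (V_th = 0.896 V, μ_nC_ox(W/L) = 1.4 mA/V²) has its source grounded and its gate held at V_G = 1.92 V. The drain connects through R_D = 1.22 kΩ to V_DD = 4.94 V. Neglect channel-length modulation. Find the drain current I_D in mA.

V_GS = V_G = 1.92 V, so V_ov = 1.92 − 0.896 = 1.02 V.
Assume saturation: I_D = ½ k_n V_ov² = 0.5 × 1.4 × 1.02² = 0.734 mA, giving V_DS = V_DD − I_D R_D = 4.94 − 0.734 × 1.22 = 4.04 V.
V_DS = 4.04 V ≥ V_ov = 1.02 V, confirming saturation.

I_D = 0.734 mA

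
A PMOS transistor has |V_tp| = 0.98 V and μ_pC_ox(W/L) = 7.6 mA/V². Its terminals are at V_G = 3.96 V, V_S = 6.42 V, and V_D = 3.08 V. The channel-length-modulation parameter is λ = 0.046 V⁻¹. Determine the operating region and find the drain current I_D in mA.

Saturation; I_D = 9.60 mA

V_SG = V_S − V_G = 6.42 − 3.96 = 2.46 V; V_SD = V_S − V_D = 6.42 − 3.08 = 3.34 V.
V_ov = V_SG − |V_tp| = 2.46 − 0.98 = 1.48 V.
Since V_SD = 3.34 V ≥ V_ov = 1.48 V, the device is in saturation.
I_D = ½ k_p V_ov² (1 + λ V_SD) = 0.5 × 7.6 × 1.48² × (1 + 0.046 × 3.34) = 9.6 mA.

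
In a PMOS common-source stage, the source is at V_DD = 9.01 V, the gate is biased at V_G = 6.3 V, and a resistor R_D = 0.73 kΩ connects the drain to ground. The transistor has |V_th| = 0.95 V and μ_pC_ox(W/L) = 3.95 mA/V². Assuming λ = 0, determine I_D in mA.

I_D = 6.12 mA

V_SG = V_DD − V_G = 9.01 − 6.3 = 2.71 V, so V_ov = 2.71 − 0.95 = 1.76 V.
Assume saturation: I_D = ½ k_p V_ov² = 0.5 × 3.95 × 1.76² = 6.12 mA, giving V_SD = V_DD − I_D R_D = 9.01 − 6.12 × 0.73 = 4.54 V.
V_SD = 4.54 V ≥ V_ov = 1.76 V, confirming saturation.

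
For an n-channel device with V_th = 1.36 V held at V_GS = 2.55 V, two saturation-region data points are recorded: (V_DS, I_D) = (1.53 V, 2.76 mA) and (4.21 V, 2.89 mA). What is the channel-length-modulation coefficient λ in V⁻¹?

λ = 0.0181 V⁻¹

With V_GS fixed, I_D ∝ (1 + λ V_DS) in saturation, so I_D2/I_D1 = (1 + λ V_DS2)/(1 + λ V_DS1).
2.89/2.76 = 1.047 = (1 + 4.21 λ)/(1 + 1.53 λ).
Solving: λ (I_D1 V_DS2 − I_D2 V_DS1) = I_D2 − I_D1, so λ = (2.89 − 2.76) / (2.76 × 4.21 − 2.89 × 1.53) = 0.13 / 7.2 = 0.0181 V⁻¹.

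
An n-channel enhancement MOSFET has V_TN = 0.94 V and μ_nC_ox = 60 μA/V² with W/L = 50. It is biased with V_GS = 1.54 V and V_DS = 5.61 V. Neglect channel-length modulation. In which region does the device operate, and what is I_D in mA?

k_n = μ_nC_ox · (W/L) = 3 mA/V².
V_ov = V_GS − V_TN = 1.54 − 0.94 = 0.6 V.
Since V_DS = 5.61 V ≥ V_ov = 0.6 V, the device is in saturation.
I_D = ½ k_n V_ov² = 0.5 × 3 × 0.6² = 0.54 mA.

Saturation; I_D = 0.540 mA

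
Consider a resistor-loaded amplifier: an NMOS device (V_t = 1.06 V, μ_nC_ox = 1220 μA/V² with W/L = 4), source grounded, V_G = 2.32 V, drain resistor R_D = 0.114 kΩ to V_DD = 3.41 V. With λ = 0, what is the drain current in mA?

I_D = 3.87 mA

V_GS = V_G = 2.32 V, so V_ov = 2.32 − 1.06 = 1.26 V.
k_n = μ_nC_ox · (W/L) = 4.88 mA/V².
Assume saturation: I_D = ½ k_n V_ov² = 0.5 × 4.88 × 1.26² = 3.87 mA, giving V_DS = V_DD − I_D R_D = 3.41 − 3.87 × 0.114 = 2.97 V.
V_DS = 2.97 V ≥ V_ov = 1.26 V, confirming saturation.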